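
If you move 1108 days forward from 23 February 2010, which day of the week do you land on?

First find the weekday of Feb 23, 2010. Doomsday rule: the anchor day for the 2000s is Tuesday. For year 10: 10÷12 = 0 r 10, and 10÷4 = 2, so 0+10+2 = 12.
Tuesday + 12 ≡ Sunday — that's 2010's doomsday.
In February the doomsday date is Feb 28 (2010 is not a leap year).
Feb 23 is 5 days before Feb 28; 5 mod 7 = 5, so Sunday − 5 = Tuesday.
1108 mod 7 = 2, so 1108 days after a Tuesday is Tuesday + 2 = Thursday.

Thursday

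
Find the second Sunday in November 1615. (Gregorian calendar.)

November 1, 1615 is a Sunday.
The first Sunday is therefore November 1 (same day).
The second Sunday is 1 + 1×7 = November 8.

November 8, 1615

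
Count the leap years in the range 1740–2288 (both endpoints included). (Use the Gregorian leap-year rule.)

Multiples of 4 in [1740,2288]: 138.
Of those, multiples of 100: 5 (not leap unless ÷400).
Multiples of 400: 1.
Leap years = 138 − 5 + 1 = 134.

134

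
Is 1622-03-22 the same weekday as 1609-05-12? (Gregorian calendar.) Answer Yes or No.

From May 12, 1609 to Mar 22, 1622 is 4697 days.
4697 mod 7 = 0, so they are the same weekday.
(May 12, 1609 is a Tuesday; Mar 22, 1622 is a Tuesday.)

Yes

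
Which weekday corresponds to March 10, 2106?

Wednesday

Doomsday rule: the anchor day for the 2100s is Sunday. For year 06: 6÷12 = 0 r 6, and 6÷4 = 1, so 0+6+1 = 7.
Sunday + 7 ≡ Sunday — that's 2106's doomsday.
In March the doomsday date is Mar 14.
Mar 10 is 4 days before Mar 14; 4 mod 7 = 4, so Sunday − 4 = Wednesday.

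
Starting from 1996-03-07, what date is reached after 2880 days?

+365 (one year) → Mar 7, 1997 (2515 left).
+365 (one year) → Mar 7, 1998 (2150 left).
+365 (one year) → Mar 7, 1999 (1785 left).
+366 (one year; includes Feb 29, 2000) → Mar 7, 2000 (1419 left).
+365 (one year) → Mar 7, 2001 (1054 left).
+365 (one year) → Mar 7, 2002 (689 left).
+365 (one year) → Mar 7, 2003 (324 left).
Mar has 31 days: +25 → Apr 1, 2003 (299 left).
Apr has 30 days: +30 → May 1, 2003 (269 left).
May has 31 days: +31 → Jun 1, 2003 (238 left).
Jun has 30 days: +30 → Jul 1, 2003 (208 left).
Jul has 31 days: +31 → Aug 1, 2003 (177 left).
Aug has 31 days: +31 → Sep 1, 2003 (146 left).
Sep has 30 days: +30 → Oct 1, 2003 (116 left).
Oct has 31 days: +31 → Nov 1, 2003 (85 left).
Nov has 30 days: +30 → Dec 1, 2003 (55 left).
Dec has 31 days: +31 → Jan 1, 2004 (24 left).
+24 → Jan 25, 2004.

January 25, 2004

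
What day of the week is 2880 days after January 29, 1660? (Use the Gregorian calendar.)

Sunday

First find the weekday of Jan 29, 1660. Doomsday rule: the anchor day for the 1600s is Tuesday. For year 60: 60÷12 = 5 r 0, and 0÷4 = 0, so 5+0+0 = 5.
Tuesday + 5 ≡ Sunday — that's 1660's doomsday.
In January the doomsday date is Jan 4 (1660 is a leap year (divisible by 4)).
Jan 29 is 25 days after Jan 4; 25 mod 7 = 4, so Sunday + 4 = Thursday.
2880 mod 7 = 3, so 2880 days after a Thursday is Thursday + 3 = Sunday.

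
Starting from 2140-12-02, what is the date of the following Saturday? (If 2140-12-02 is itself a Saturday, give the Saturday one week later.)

December 3, 2140

Dec 2, 2140 is a Friday.
From Friday to the next Saturday is 1 day.
Dec 2, 2140 + 1 = Dec 3, 2140.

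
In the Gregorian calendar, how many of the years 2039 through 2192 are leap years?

38

Multiples of 4 in [2039,2192]: 39.
Of those, multiples of 100: 1 (not leap unless ÷400).
Multiples of 400: 0.
Leap years = 39 − 1 + 0 = 38.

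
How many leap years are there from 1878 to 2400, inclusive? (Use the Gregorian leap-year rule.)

Multiples of 4 in [1878,2400]: 131.
Of those, multiples of 100: 6 (not leap unless ÷400).
Multiples of 400: 2.
Leap years = 131 − 6 + 2 = 127.

127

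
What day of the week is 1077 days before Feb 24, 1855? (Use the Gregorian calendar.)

Sunday

Feb 24, 1855 is a Saturday.
1077 mod 7 = 6, so 1077 days before a Saturday is Saturday − 6 = Sunday.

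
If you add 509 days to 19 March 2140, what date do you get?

August 10, 2141

+365 (one year) → Mar 19, 2141 (144 left).
Mar has 31 days: +13 → Apr 1, 2141 (131 left).
Apr has 30 days: +30 → May 1, 2141 (101 left).
May has 31 days: +31 → Jun 1, 2141 (70 left).
Jun has 30 days: +30 → Jul 1, 2141 (40 left).
Jul has 31 days: +31 → Aug 1, 2141 (9 left).
+9 → Aug 10, 2141.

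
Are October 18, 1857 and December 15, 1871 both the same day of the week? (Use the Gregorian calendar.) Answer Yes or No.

From Oct 18, 1857 to Dec 15, 1871 is 5171 days.
5171 mod 7 = 5, so they are different weekdays.
(Oct 18, 1857 is a Sunday; Dec 15, 1871 is a Friday.)

No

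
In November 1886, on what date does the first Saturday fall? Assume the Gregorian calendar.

November 1, 1886 is a Monday.
The first Saturday is therefore November 6 (5 days later).

November 6, 1886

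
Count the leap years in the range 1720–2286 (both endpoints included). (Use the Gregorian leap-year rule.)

Multiples of 4 in [1720,2286]: 142.
Of those, multiples of 100: 5 (not leap unless ÷400).
Multiples of 400: 1.
Leap years = 142 − 5 + 1 = 138.

138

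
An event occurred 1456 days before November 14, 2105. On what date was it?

−365 (one year) → Nov 14, 2104 (1091 left).
−366 (one year; includes Feb 29, 2104) → Nov 14, 2103 (725 left).
−365 (one year) → Nov 14, 2102 (360 left).
−14 → Oct 31, 2102 (end of Oct, 31 days; 346 left).
−31 → Sep 30, 2102 (end of Sep, 30 days; 315 left).
−30 → Aug 31, 2102 (end of Aug, 31 days; 285 left).
−31 → Jul 31, 2102 (end of Jul, 31 days; 254 left).
−31 → Jun 30, 2102 (end of Jun, 30 days; 223 left).
−30 → May 31, 2102 (end of May, 31 days; 193 left).
−31 → Apr 30, 2102 (end of Apr, 30 days; 162 left).
−30 → Mar 31, 2102 (end of Mar, 31 days; 132 left).
−31 → Feb 28, 2102 (end of Feb, 28 days; 101 left).
−28 → Jan 31, 2102 (end of Jan, 31 days; 73 left).
−31 → Dec 31, 2101 (end of Dec, 31 days; 42 left).
−31 → Nov 30, 2101 (end of Nov, 30 days; 11 left).
−11 → Nov 19, 2101.

November 19, 2101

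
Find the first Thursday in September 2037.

September 1, 2037 is a Tuesday.
The first Thursday is therefore September 3 (2 days later).

September 3, 2037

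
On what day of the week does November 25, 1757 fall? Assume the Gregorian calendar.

Friday

Doomsday rule: the anchor day for the 1700s is Sunday. For year 57: 57÷12 = 4 r 9, and 9÷4 = 2, so 4+9+2 = 15.
Sunday + 15 ≡ Monday — that's 1757's doomsday.
In November the doomsday date is Nov 7.
Nov 25 is 18 days after Nov 7; 18 mod 7 = 4, so Monday + 4 = Friday.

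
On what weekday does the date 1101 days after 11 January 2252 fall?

Tuesday

Jan 11, 2252 is a Sunday.
1101 mod 7 = 2, so 1101 days after a Sunday is Sunday + 2 = Tuesday.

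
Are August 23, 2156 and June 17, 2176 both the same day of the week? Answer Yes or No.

Yes

From Aug 23, 2156 to Jun 17, 2176 is 7238 days.
7238 mod 7 = 0, so they are the same weekday.
(Aug 23, 2156 is a Monday; Jun 17, 2176 is a Monday.)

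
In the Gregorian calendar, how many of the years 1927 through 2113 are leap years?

46

Multiples of 4 in [1927,2113]: 47.
Of those, multiples of 100: 2 (not leap unless ÷400).
Multiples of 400: 1.
Leap years = 47 − 2 + 1 = 46.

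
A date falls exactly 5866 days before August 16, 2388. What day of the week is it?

Aug 16, 2388 is a Tuesday.
5866 mod 7 = 0, so 5866 days before a Tuesday is Tuesday − 0 = Tuesday.

Tuesday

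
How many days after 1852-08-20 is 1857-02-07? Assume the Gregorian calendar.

Aug 20, 1852 → Aug 20, 1853: 365 days.
Aug 20, 1853 → Aug 20, 1854: 365 days.
Aug 20, 1854 → Aug 20, 1855: 365 days.
Aug 20, 1855 → Aug 20, 1856: 366 days (Feb 29, 1856 is in that span).
Aug 20, 1856 → Sep 20, 1856: 31 days (August has 31).
Sep 20, 1856 → Oct 20, 1856: 30 days (September has 30).
Oct 20, 1856 → Nov 20, 1856: 31 days (October has 31).
Nov 20, 1856 → Dec 20, 1856: 30 days (November has 30).
Dec 20, 1856 → Jan 20, 1857: 31 days (December has 31).
Jan 20, 1857 → Feb 7, 1857: 18 days.
Total: 1632 days.

1632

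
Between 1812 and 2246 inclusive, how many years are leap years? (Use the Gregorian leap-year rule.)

106

Multiples of 4 in [1812,2246]: 109.
Of those, multiples of 100: 4 (not leap unless ÷400).
Multiples of 400: 1.
Leap years = 109 − 4 + 1 = 106.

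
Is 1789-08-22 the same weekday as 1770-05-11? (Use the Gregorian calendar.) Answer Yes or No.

No

From May 11, 1770 to Aug 22, 1789 is 7043 days.
7043 mod 7 = 1, so they are different weekdays.
(May 11, 1770 is a Friday; Aug 22, 1789 is a Saturday.)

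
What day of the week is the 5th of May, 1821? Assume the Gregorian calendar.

Doomsday rule: the anchor day for the 1800s is Friday. For year 21: 21÷12 = 1 r 9, and 9÷4 = 2, so 1+9+2 = 12.
Friday + 12 ≡ Wednesday — that's 1821's doomsday.
In May the doomsday date is May 9.
May 5 is 4 days before May 9; 4 mod 7 = 4, so Wednesday − 4 = Saturday.

Saturday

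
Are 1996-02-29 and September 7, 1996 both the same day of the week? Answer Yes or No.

From Feb 29, 1996 to Sep 7, 1996 is 191 days.
191 mod 7 = 2, so they are different weekdays.
(Feb 29, 1996 is a Thursday; Sep 7, 1996 is a Saturday.)

No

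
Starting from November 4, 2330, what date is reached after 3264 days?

October 12, 2339

+365 (one year) → Nov 4, 2331 (2899 left).
+366 (one year; includes Feb 29, 2332) → Nov 4, 2332 (2533 left).
+365 (one year) → Nov 4, 2333 (2168 left).
+365 (one year) → Nov 4, 2334 (1803 left).
+365 (one year) → Nov 4, 2335 (1438 left).
+366 (one year; includes Feb 29, 2336) → Nov 4, 2336 (1072 left).
+365 (one year) → Nov 4, 2337 (707 left).
+365 (one year) → Nov 4, 2338 (342 left).
Nov has 30 days: +27 → Dec 1, 2338 (315 left).
Dec has 31 days: +31 → Jan 1, 2339 (284 left).
Jan has 31 days: +31 → Feb 1, 2339 (253 left).
Feb has 28 days: +28 → Mar 1, 2339 (225 left).
Mar has 31 days: +31 → Apr 1, 2339 (194 left).
Apr has 30 days: +30 → May 1, 2339 (164 left).
May has 31 days: +31 → Jun 1, 2339 (133 left).
Jun has 30 days: +30 → Jul 1, 2339 (103 left).
Jul has 31 days: +31 → Aug 1, 2339 (72 left).
Aug has 31 days: +31 → Sep 1, 2339 (41 left).
Sep has 30 days: +30 → Oct 1, 2339 (11 left).
+11 → Oct 12, 2339.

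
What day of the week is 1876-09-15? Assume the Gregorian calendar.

Friday

Doomsday rule: the anchor day for the 1800s is Friday. For year 76: 76÷12 = 6 r 4, and 4÷4 = 1, so 6+4+1 = 11.
Friday + 11 ≡ Tuesday — that's 1876's doomsday.
In September the doomsday date is Sep 5.
Sep 15 is 10 days after Sep 5; 10 mod 7 = 3, so Tuesday + 3 = Friday.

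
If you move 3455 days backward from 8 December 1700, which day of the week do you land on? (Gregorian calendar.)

Dec 8, 1700 is a Wednesday.
3455 mod 7 = 4, so 3455 days before a Wednesday is Wednesday − 4 = Saturday.

Saturday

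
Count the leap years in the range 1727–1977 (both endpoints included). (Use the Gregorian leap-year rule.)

61

Multiples of 4 in [1727,1977]: 63.
Of those, multiples of 100: 2 (not leap unless ÷400).
Multiples of 400: 0.
Leap years = 63 − 2 + 0 = 61.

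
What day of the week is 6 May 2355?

Doomsday rule: the anchor day for the 2300s is Wednesday. For year 55: 55÷12 = 4 r 7, and 7÷4 = 1, so 4+7+1 = 12.
Wednesday + 12 ≡ Monday — that's 2355's doomsday.
In May the doomsday date is May 9.
May 6 is 3 days before May 9; 3 mod 7 = 3, so Monday − 3 = Friday.

Friday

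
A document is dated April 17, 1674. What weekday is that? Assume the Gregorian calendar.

Tuesday

Doomsday rule: the anchor day for the 1600s is Tuesday. For year 74: 74÷12 = 6 r 2, and 2÷4 = 0, so 6+2+0 = 8.
Tuesday + 8 ≡ Wednesday — that's 1674's doomsday.
In April the doomsday date is Apr 4.
Apr 17 is 13 days after Apr 4; 13 mod 7 = 6, so Wednesday + 6 = Tuesday.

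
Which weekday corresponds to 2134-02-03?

Doomsday rule: the anchor day for the 2100s is Sunday. For year 34: 34÷12 = 2 r 10, and 10÷4 = 2, so 2+10+2 = 14.
Sunday + 14 ≡ Sunday — that's 2134's doomsday.
In February the doomsday date is Feb 28 (2134 is not a leap year).
Feb 3 is 25 days before Feb 28; 25 mod 7 = 4, so Sunday − 4 = Wednesday.

Wednesday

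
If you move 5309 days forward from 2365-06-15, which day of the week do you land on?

First find the weekday of Jun 15, 2365. Doomsday rule: the anchor day for the 2300s is Wednesday. For year 65: 65÷12 = 5 r 5, and 5÷4 = 1, so 5+5+1 = 11.
Wednesday + 11 ≡ Sunday — that's 2365's doomsday.
In June the doomsday date is Jun 6.
Jun 15 is 9 days after Jun 6; 9 mod 7 = 2, so Sunday + 2 = Tuesday.
5309 mod 7 = 3, so 5309 days after a Tuesday is Tuesday + 3 = Friday.

Friday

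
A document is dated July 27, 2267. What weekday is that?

Doomsday rule: the anchor day for the 2200s is Friday. For year 67: 67÷12 = 5 r 7, and 7÷4 = 1, so 5+7+1 = 13.
Friday + 13 ≡ Thursday — that's 2267's doomsday.
In July the doomsday date is Jul 11.
Jul 27 is 16 days after Jul 11; 16 mod 7 = 2, so Thursday + 2 = Saturday.

Saturday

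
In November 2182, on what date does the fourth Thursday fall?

November 1, 2182 is a Friday.
The first Thursday is therefore November 7 (6 days later).
The fourth Thursday is 7 + 3×7 = November 28.

November 28, 2182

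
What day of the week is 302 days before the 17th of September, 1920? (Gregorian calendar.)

Thursday

First find the weekday of Sep 17, 1920. Doomsday rule: the anchor day for the 1900s is Wednesday. For year 20: 20÷12 = 1 r 8, and 8÷4 = 2, so 1+8+2 = 11.
Wednesday + 11 ≡ Sunday — that's 1920's doomsday.
In September the doomsday date is Sep 5.
Sep 17 is 12 days after Sep 5; 12 mod 7 = 5, so Sunday + 5 = Friday.
302 mod 7 = 1, so 302 days before a Friday is Friday − 1 = Thursday.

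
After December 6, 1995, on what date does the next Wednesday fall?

December 13, 1995

Dec 6, 1995 is a Wednesday.
From Wednesday to the next Wednesday is 7 days.
Dec 6, 1995 + 7 = Dec 13, 1995.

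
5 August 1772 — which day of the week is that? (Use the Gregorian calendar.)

Wednesday

Doomsday rule: the anchor day for the 1700s is Sunday. For year 72: 72÷12 = 6 r 0, and 0÷4 = 0, so 6+0+0 = 6.
Sunday + 6 ≡ Saturday — that's 1772's doomsday.
In August the doomsday date is Aug 8.
Aug 5 is 3 days before Aug 8; 3 mod 7 = 3, so Saturday − 3 = Wednesday.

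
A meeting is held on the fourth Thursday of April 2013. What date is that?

April 1, 2013 is a Monday.
The first Thursday is therefore April 4 (3 days later).
The fourth Thursday is 4 + 3×7 = April 25.

April 25, 2013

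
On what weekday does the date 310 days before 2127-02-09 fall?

Friday

Feb 9, 2127 is a Sunday.
310 mod 7 = 2, so 310 days before a Sunday is Sunday − 2 = Friday.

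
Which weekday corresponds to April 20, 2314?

Monday

Doomsday rule: the anchor day for the 2300s is Wednesday. For year 14: 14÷12 = 1 r 2, and 2÷4 = 0, so 1+2+0 = 3.
Wednesday + 3 ≡ Saturday — that's 2314's doomsday.
In April the doomsday date is Apr 4.
Apr 20 is 16 days after Apr 4; 16 mod 7 = 2, so Saturday + 2 = Monday.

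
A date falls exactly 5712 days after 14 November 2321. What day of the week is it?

Nov 14, 2321 is a Monday.
5712 mod 7 = 0, so 5712 days after a Monday is Monday + 0 = Monday.

Monday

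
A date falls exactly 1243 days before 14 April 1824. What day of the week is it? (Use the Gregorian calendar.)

Apr 14, 1824 is a Wednesday.
1243 mod 7 = 4, so 1243 days before a Wednesday is Wednesday − 4 = Saturday.

Saturday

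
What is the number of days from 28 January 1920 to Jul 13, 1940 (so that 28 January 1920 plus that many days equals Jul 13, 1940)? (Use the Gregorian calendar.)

Jan 28, 1920 → Jan 28, 1921: 366 days (Feb 29, 1920 is in that span).
Jan 28, 1921 → Jan 28, 1922: 365 days.
Jan 28, 1922 → Jan 28, 1923: 365 days.
Jan 28, 1923 → Jan 28, 1924: 365 days.
Jan 28, 1924 → Jan 28, 1925: 366 days (Feb 29, 1924 is in that span).
Jan 28, 1925 → Jan 28, 1926: 365 days.
Jan 28, 1926 → Jan 28, 1927: 365 days.
Jan 28, 1927 → Jan 28, 1928: 365 days.
Jan 28, 1928 → Jan 28, 1929: 366 days (Feb 29, 1928 is in that span).
Jan 28, 1929 → Jan 28, 1930: 365 days.
Jan 28, 1930 → Jan 28, 1931: 365 days.
Jan 28, 1931 → Jan 28, 1932: 365 days.
Jan 28, 1932 → Jan 28, 1933: 366 days (Feb 29, 1932 is in that span).
Jan 28, 1933 → Jan 28, 1934: 365 days.
Jan 28, 1934 → Jan 28, 1935: 365 days.
Jan 28, 1935 → Jan 28, 1936: 365 days.
Jan 28, 1936 → Jan 28, 1937: 366 days (Feb 29, 1936 is in that span).
Jan 28, 1937 → Jan 28, 1938: 365 days.
Jan 28, 1938 → Jan 28, 1939: 365 days.
Jan 28, 1939 → Jan 28, 1940: 365 days.
Jan 28, 1940 → Feb 28, 1940: 31 days (January has 31).
Feb 28, 1940 → Mar 28, 1940: 29 days (February has 29).
Mar 28, 1940 → Apr 28, 1940: 31 days (March has 31).
Apr 28, 1940 → May 28, 1940: 30 days (April has 30).
May 28, 1940 → Jun 28, 1940: 31 days (May has 31).
Jun 28, 1940 → Jul 13, 1940: 15 days.
Total: 7472 days.

7472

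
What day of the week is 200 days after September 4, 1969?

Monday

First find the weekday of Sep 4, 1969. Doomsday rule: the anchor day for the 1900s is Wednesday. For year 69: 69÷12 = 5 r 9, and 9÷4 = 2, so 5+9+2 = 16.
Wednesday + 16 ≡ Friday — that's 1969's doomsday.
In September the doomsday date is Sep 5.
Sep 4 is 1 day before Sep 5; 1 mod 7 = 1, so Friday − 1 = Thursday.
200 mod 7 = 4, so 200 days after a Thursday is Thursday + 4 = Monday.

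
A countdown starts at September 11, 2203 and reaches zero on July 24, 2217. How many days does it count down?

5065

Sep 11, 2203 → Sep 11, 2204: 366 days (Feb 29, 2204 is in that span).
Sep 11, 2204 → Sep 11, 2205: 365 days.
Sep 11, 2205 → Sep 11, 2206: 365 days.
Sep 11, 2206 → Sep 11, 2207: 365 days.
Sep 11, 2207 → Sep 11, 2208: 366 days (Feb 29, 2208 is in that span).
Sep 11, 2208 → Sep 11, 2209: 365 days.
Sep 11, 2209 → Sep 11, 2210: 365 days.
Sep 11, 2210 → Sep 11, 2211: 365 days.
Sep 11, 2211 → Sep 11, 2212: 366 days (Feb 29, 2212 is in that span).
Sep 11, 2212 → Sep 11, 2213: 365 days.
Sep 11, 2213 → Sep 11, 2214: 365 days.
Sep 11, 2214 → Sep 11, 2215: 365 days.
Sep 11, 2215 → Sep 11, 2216: 366 days (Feb 29, 2216 is in that span).
Sep 11, 2216 → Oct 11, 2216: 30 days (September has 30).
Oct 11, 2216 → Nov 11, 2216: 31 days (October has 31).
Nov 11, 2216 → Dec 11, 2216: 30 days (November has 30).
Dec 11, 2216 → Jan 11, 2217: 31 days (December has 31).
Jan 11, 2217 → Feb 11, 2217: 31 days (January has 31).
Feb 11, 2217 → Mar 11, 2217: 28 days (February has 28).
Mar 11, 2217 → Apr 11, 2217: 31 days (March has 31).
Apr 11, 2217 → May 11, 2217: 30 days (April has 30).
May 11, 2217 → Jun 11, 2217: 31 days (May has 31).
Jun 11, 2217 → Jul 11, 2217: 30 days (June has 30).
Jul 11, 2217 → Jul 24, 2217: 13 days.
Total: 5065 days.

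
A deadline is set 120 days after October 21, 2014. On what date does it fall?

Oct has 31 days: +11 → Nov 1, 2014 (109 left).
Nov has 30 days: +30 → Dec 1, 2014 (79 left).
Dec has 31 days: +31 → Jan 1, 2015 (48 left).
Jan has 31 days: +31 → Feb 1, 2015 (17 left).
+17 → Feb 18, 2015.

February 18, 2015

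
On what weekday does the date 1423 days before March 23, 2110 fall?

Friday

First find the weekday of Mar 23, 2110. Doomsday rule: the anchor day for the 2100s is Sunday. For year 10: 10÷12 = 0 r 10, and 10÷4 = 2, so 0+10+2 = 12.
Sunday + 12 ≡ Friday — that's 2110's doomsday.
In March the doomsday date is Mar 14.
Mar 23 is 9 days after Mar 14; 9 mod 7 = 2, so Friday + 2 = Sunday.
1423 mod 7 = 2, so 1423 days before a Sunday is Sunday − 2 = Friday.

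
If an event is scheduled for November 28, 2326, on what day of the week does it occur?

Doomsday rule: the anchor day for the 2300s is Wednesday. For year 26: 26÷12 = 2 r 2, and 2÷4 = 0, so 2+2+0 = 4.
Wednesday + 4 ≡ Sunday — that's 2326's doomsday.
In November the doomsday date is Nov 7.
Nov 28 is 21 days after Nov 7; 21 mod 7 = 0, so Sunday + 0 = Sunday.

Sunday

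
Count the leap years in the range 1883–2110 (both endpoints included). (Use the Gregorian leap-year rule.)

55

Multiples of 4 in [1883,2110]: 57.
Of those, multiples of 100: 3 (not leap unless ÷400).
Multiples of 400: 1.
Leap years = 57 − 3 + 1 = 55.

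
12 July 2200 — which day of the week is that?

Saturday

Doomsday rule: the anchor day for the 2200s is Friday. For year 00: 0÷12 = 0 r 0, and 0÷4 = 0, so 0+0+0 = 0.
Friday + 0 ≡ Friday — that's 2200's doomsday.
In July the doomsday date is Jul 11.
Jul 12 is 1 day after Jul 11; 1 mod 7 = 1, so Friday + 1 = Saturday.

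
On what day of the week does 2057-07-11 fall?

January 1, 2057 is a Monday.
Jan 1, 2057 → Feb 1, 2057: 31 days (January has 31).
Feb 1, 2057 → Mar 1, 2057: 28 days (February has 28).
Mar 1, 2057 → Apr 1, 2057: 31 days (March has 31).
Apr 1, 2057 → May 1, 2057: 30 days (April has 30).
May 1, 2057 → Jun 1, 2057: 31 days (May has 31).
Jun 1, 2057 → Jul 1, 2057: 30 days (June has 30).
Jul 1, 2057 → Jul 11, 2057: 10 days.
Total: 191 days.
191 mod 7 = 2, so Monday + 2 = Wednesday.

Wednesday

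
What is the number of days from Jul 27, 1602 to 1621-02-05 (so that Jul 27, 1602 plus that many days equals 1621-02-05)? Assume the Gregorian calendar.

6768

Jul 27, 1602 → Jul 27, 1603: 365 days.
Jul 27, 1603 → Jul 27, 1604: 366 days (Feb 29, 1604 is in that span).
Jul 27, 1604 → Jul 27, 1605: 365 days.
Jul 27, 1605 → Jul 27, 1606: 365 days.
Jul 27, 1606 → Jul 27, 1607: 365 days.
Jul 27, 1607 → Jul 27, 1608: 366 days (Feb 29, 1608 is in that span).
Jul 27, 1608 → Jul 27, 1609: 365 days.
Jul 27, 1609 → Jul 27, 1610: 365 days.
Jul 27, 1610 → Jul 27, 1611: 365 days.
Jul 27, 1611 → Jul 27, 1612: 366 days (Feb 29, 1612 is in that span).
Jul 27, 1612 → Jul 27, 1613: 365 days.
Jul 27, 1613 → Jul 27, 1614: 365 days.
Jul 27, 1614 → Jul 27, 1615: 365 days.
Jul 27, 1615 → Jul 27, 1616: 366 days (Feb 29, 1616 is in that span).
Jul 27, 1616 → Jul 27, 1617: 365 days.
Jul 27, 1617 → Jul 27, 1618: 365 days.
Jul 27, 1618 → Jul 27, 1619: 365 days.
Jul 27, 1619 → Jul 27, 1620: 366 days (Feb 29, 1620 is in that span).
Jul 27, 1620 → Aug 27, 1620: 31 days (July has 31).
Aug 27, 1620 → Sep 27, 1620: 31 days (August has 31).
Sep 27, 1620 → Oct 27, 1620: 30 days (September has 30).
Oct 27, 1620 → Nov 27, 1620: 31 days (October has 31).
Nov 27, 1620 → Dec 27, 1620: 30 days (November has 30).
Dec 27, 1620 → Jan 27, 1621: 31 days (December has 31).
Jan 27, 1621 → Feb 5, 1621: 9 days.
Total: 6768 days.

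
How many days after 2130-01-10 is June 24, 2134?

Jan 10, 2130 → Jan 10, 2131: 365 days.
Jan 10, 2131 → Jan 10, 2132: 365 days.
Jan 10, 2132 → Jan 10, 2133: 366 days (Feb 29, 2132 is in that span).
Jan 10, 2133 → Jan 10, 2134: 365 days.
Jan 10, 2134 → Feb 10, 2134: 31 days (January has 31).
Feb 10, 2134 → Mar 10, 2134: 28 days (February has 28).
Mar 10, 2134 → Apr 10, 2134: 31 days (March has 31).
Apr 10, 2134 → May 10, 2134: 30 days (April has 30).
May 10, 2134 → Jun 10, 2134: 31 days (May has 31).
Jun 10, 2134 → Jun 24, 2134: 14 days.
Total: 1626 days.

1626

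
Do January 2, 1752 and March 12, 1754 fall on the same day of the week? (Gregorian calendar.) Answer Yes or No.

No

From Jan 2, 1752 to Mar 12, 1754 is 800 days.
800 mod 7 = 2, so they are different weekdays.
(Jan 2, 1752 is a Sunday; Mar 12, 1754 is a Tuesday.)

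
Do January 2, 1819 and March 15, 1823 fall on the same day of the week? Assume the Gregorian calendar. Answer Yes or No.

Yes

From Jan 2, 1819 to Mar 15, 1823 is 1533 days.
1533 mod 7 = 0, so they are the same weekday.
(Jan 2, 1819 is a Saturday; Mar 15, 1823 is a Saturday.)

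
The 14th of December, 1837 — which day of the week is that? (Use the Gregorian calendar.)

Thursday

Doomsday rule: the anchor day for the 1800s is Friday. For year 37: 37÷12 = 3 r 1, and 1÷4 = 0, so 3+1+0 = 4.
Friday + 4 ≡ Tuesday — that's 1837's doomsday.
In December the doomsday date is Dec 12.
Dec 14 is 2 days after Dec 12; 2 mod 7 = 2, so Tuesday + 2 = Thursday.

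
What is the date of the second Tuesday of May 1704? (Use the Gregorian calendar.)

May 1, 1704 is a Thursday.
The first Tuesday is therefore May 6 (5 days later).
The second Tuesday is 6 + 1×7 = May 13.

May 13, 1704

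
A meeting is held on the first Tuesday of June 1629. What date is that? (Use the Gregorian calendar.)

June 5, 1629

June 1, 1629 is a Friday.
The first Tuesday is therefore June 5 (4 days later).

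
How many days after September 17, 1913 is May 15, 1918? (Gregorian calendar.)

1701

Sep 17, 1913 → Sep 17, 1914: 365 days.
Sep 17, 1914 → Sep 17, 1915: 365 days.
Sep 17, 1915 → Sep 17, 1916: 366 days (Feb 29, 1916 is in that span).
Sep 17, 1916 → Sep 17, 1917: 365 days.
Sep 17, 1917 → Oct 17, 1917: 30 days (September has 30).
Oct 17, 1917 → Nov 17, 1917: 31 days (October has 31).
Nov 17, 1917 → Dec 17, 1917: 30 days (November has 30).
Dec 17, 1917 → Jan 17, 1918: 31 days (December has 31).
Jan 17, 1918 → Feb 17, 1918: 31 days (January has 31).
Feb 17, 1918 → Mar 17, 1918: 28 days (February has 28).
Mar 17, 1918 → Apr 17, 1918: 31 days (March has 31).
Apr 17, 1918 → May 15, 1918: 28 days.
Total: 1701 days.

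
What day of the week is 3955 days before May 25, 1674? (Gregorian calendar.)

Friday

May 25, 1674 is a Friday.
3955 mod 7 = 0, so 3955 days before a Friday is Friday − 0 = Friday.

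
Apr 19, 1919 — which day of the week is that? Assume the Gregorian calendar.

Doomsday rule: the anchor day for the 1900s is Wednesday. For year 19: 19÷12 = 1 r 7, and 7÷4 = 1, so 1+7+1 = 9.
Wednesday + 9 ≡ Friday — that's 1919's doomsday.
In April the doomsday date is Apr 4.
Apr 19 is 15 days after Apr 4; 15 mod 7 = 1, so Friday + 1 = Saturday.

Saturday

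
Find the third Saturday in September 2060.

September 1, 2060 is a Wednesday.
The first Saturday is therefore September 4 (3 days later).
The third Saturday is 4 + 2×7 = September 18.

September 18, 2060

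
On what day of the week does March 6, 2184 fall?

January 1, 2184 is a Thursday.
Jan 1, 2184 → Feb 1, 2184: 31 days (January has 31).
Feb 1, 2184 → Mar 1, 2184: 29 days (February has 29).
Mar 1, 2184 → Mar 6, 2184: 5 days.
Total: 65 days.
65 mod 7 = 2, so Thursday + 2 = Saturday.

Saturday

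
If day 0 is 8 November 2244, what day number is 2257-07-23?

Nov 8, 2244 → Nov 8, 2245: 365 days.
Nov 8, 2245 → Nov 8, 2246: 365 days.
Nov 8, 2246 → Nov 8, 2247: 365 days.
Nov 8, 2247 → Nov 8, 2248: 366 days (Feb 29, 2248 is in that span).
Nov 8, 2248 → Nov 8, 2249: 365 days.
Nov 8, 2249 → Nov 8, 2250: 365 days.
Nov 8, 2250 → Nov 8, 2251: 365 days.
Nov 8, 2251 → Nov 8, 2252: 366 days (Feb 29, 2252 is in that span).
Nov 8, 2252 → Nov 8, 2253: 365 days.
Nov 8, 2253 → Nov 8, 2254: 365 days.
Nov 8, 2254 → Nov 8, 2255: 365 days.
Nov 8, 2255 → Nov 8, 2256: 366 days (Feb 29, 2256 is in that span).
Nov 8, 2256 → Dec 8, 2256: 30 days (November has 30).
Dec 8, 2256 → Jan 8, 2257: 31 days (December has 31).
Jan 8, 2257 → Feb 8, 2257: 31 days (January has 31).
Feb 8, 2257 → Mar 8, 2257: 28 days (February has 28).
Mar 8, 2257 → Apr 8, 2257: 31 days (March has 31).
Apr 8, 2257 → May 8, 2257: 30 days (April has 30).
May 8, 2257 → Jun 8, 2257: 31 days (May has 31).
Jun 8, 2257 → Jul 8, 2257: 30 days (June has 30).
Jul 8, 2257 → Jul 23, 2257: 15 days.
Total: 4640 days.

4640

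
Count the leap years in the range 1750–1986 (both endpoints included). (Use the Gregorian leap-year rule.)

Multiples of 4 in [1750,1986]: 59.
Of those, multiples of 100: 2 (not leap unless ÷400).
Multiples of 400: 0.
Leap years = 59 − 2 + 0 = 57.

57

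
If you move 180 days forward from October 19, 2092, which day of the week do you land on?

Friday

First find the weekday of Oct 19, 2092. Doomsday rule: the anchor day for the 2000s is Tuesday. For year 92: 92÷12 = 7 r 8, and 8÷4 = 2, so 7+8+2 = 17.
Tuesday + 17 ≡ Friday — that's 2092's doomsday.
In October the doomsday date is Oct 10.
Oct 19 is 9 days after Oct 10; 9 mod 7 = 2, so Friday + 2 = Sunday.
180 mod 7 = 5, so 180 days after a Sunday is Sunday + 5 = Friday.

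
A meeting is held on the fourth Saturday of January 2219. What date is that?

January 1, 2219 is a Friday.
The first Saturday is therefore January 2 (1 days later).
The fourth Saturday is 2 + 3×7 = January 23.

January 23, 2219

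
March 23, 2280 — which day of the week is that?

Doomsday rule: the anchor day for the 2200s is Friday. For year 80: 80÷12 = 6 r 8, and 8÷4 = 2, so 6+8+2 = 16.
Friday + 16 ≡ Sunday — that's 2280's doomsday.
In March the doomsday date is Mar 14.
Mar 23 is 9 days after Mar 14; 9 mod 7 = 2, so Sunday + 2 = Tuesday.

Tuesday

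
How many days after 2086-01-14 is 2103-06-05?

Jan 14, 2086 → Jan 14, 2087: 365 days.
Jan 14, 2087 → Jan 14, 2088: 365 days.
Jan 14, 2088 → Jan 14, 2089: 366 days (Feb 29, 2088 is in that span).
Jan 14, 2089 → Jan 14, 2090: 365 days.
Jan 14, 2090 → Jan 14, 2091: 365 days.
Jan 14, 2091 → Jan 14, 2092: 365 days.
Jan 14, 2092 → Jan 14, 2093: 366 days (Feb 29, 2092 is in that span).
Jan 14, 2093 → Jan 14, 2094: 365 days.
Jan 14, 2094 → Jan 14, 2095: 365 days.
Jan 14, 2095 → Jan 14, 2096: 365 days.
Jan 14, 2096 → Jan 14, 2097: 366 days (Feb 29, 2096 is in that span).
Jan 14, 2097 → Jan 14, 2098: 365 days.
Jan 14, 2098 → Jan 14, 2099: 365 days.
Jan 14, 2099 → Jan 14, 2100: 365 days.
Jan 14, 2100 → Jan 14, 2101: 365 days.
Jan 14, 2101 → Jan 14, 2102: 365 days.
Jan 14, 2102 → Jan 14, 2103: 365 days.
Jan 14, 2103 → Feb 14, 2103: 31 days (January has 31).
Feb 14, 2103 → Mar 14, 2103: 28 days (February has 28).
Mar 14, 2103 → Apr 14, 2103: 31 days (March has 31).
Apr 14, 2103 → May 14, 2103: 30 days (April has 30).
May 14, 2103 → Jun 5, 2103: 22 days.
Total: 6350 days.

6350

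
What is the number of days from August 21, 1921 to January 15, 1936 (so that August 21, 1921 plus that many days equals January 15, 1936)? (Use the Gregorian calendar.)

Aug 21, 1921 → Aug 21, 1922: 365 days.
Aug 21, 1922 → Aug 21, 1923: 365 days.
Aug 21, 1923 → Aug 21, 1924: 366 days (Feb 29, 1924 is in that span).
Aug 21, 1924 → Aug 21, 1925: 365 days.
Aug 21, 1925 → Aug 21, 1926: 365 days.
Aug 21, 1926 → Aug 21, 1927: 365 days.
Aug 21, 1927 → Aug 21, 1928: 366 days (Feb 29, 1928 is in that span).
Aug 21, 1928 → Aug 21, 1929: 365 days.
Aug 21, 1929 → Aug 21, 1930: 365 days.
Aug 21, 1930 → Aug 21, 1931: 365 days.
Aug 21, 1931 → Aug 21, 1932: 366 days (Feb 29, 1932 is in that span).
Aug 21, 1932 → Aug 21, 1933: 365 days.
Aug 21, 1933 → Aug 21, 1934: 365 days.
Aug 21, 1934 → Aug 21, 1935: 365 days.
Aug 21, 1935 → Sep 21, 1935: 31 days (August has 31).
Sep 21, 1935 → Oct 21, 1935: 30 days (September has 30).
Oct 21, 1935 → Nov 21, 1935: 31 days (October has 31).
Nov 21, 1935 → Dec 21, 1935: 30 days (November has 30).
Dec 21, 1935 → Jan 15, 1936: 25 days.
Total: 5260 days.

5260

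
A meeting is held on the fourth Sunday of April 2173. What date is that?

April 1, 2173 is a Thursday.
The first Sunday is therefore April 4 (3 days later).
The fourth Sunday is 4 + 3×7 = April 25.

April 25, 2173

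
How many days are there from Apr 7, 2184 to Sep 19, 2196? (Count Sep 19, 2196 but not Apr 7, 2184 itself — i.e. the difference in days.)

4548

Apr 7, 2184 → Apr 7, 2185: 365 days.
Apr 7, 2185 → Apr 7, 2186: 365 days.
Apr 7, 2186 → Apr 7, 2187: 365 days.
Apr 7, 2187 → Apr 7, 2188: 366 days (Feb 29, 2188 is in that span).
Apr 7, 2188 → Apr 7, 2189: 365 days.
Apr 7, 2189 → Apr 7, 2190: 365 days.
Apr 7, 2190 → Apr 7, 2191: 365 days.
Apr 7, 2191 → Apr 7, 2192: 366 days (Feb 29, 2192 is in that span).
Apr 7, 2192 → Apr 7, 2193: 365 days.
Apr 7, 2193 → Apr 7, 2194: 365 days.
Apr 7, 2194 → Apr 7, 2195: 365 days.
Apr 7, 2195 → Apr 7, 2196: 366 days (Feb 29, 2196 is in that span).
Apr 7, 2196 → May 7, 2196: 30 days (April has 30).
May 7, 2196 → Jun 7, 2196: 31 days (May has 31).
Jun 7, 2196 → Jul 7, 2196: 30 days (June has 30).
Jul 7, 2196 → Aug 7, 2196: 31 days (July has 31).
Aug 7, 2196 → Sep 7, 2196: 31 days (August has 31).
Sep 7, 2196 → Sep 19, 2196: 12 days.
Total: 4548 days.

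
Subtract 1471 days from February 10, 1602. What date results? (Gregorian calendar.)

−365 (one year) → Feb 10, 1601 (1106 left).
−366 (one year; includes Feb 29, 1600) → Feb 10, 1600 (740 left).
−365 (one year) → Feb 10, 1599 (375 left).
−10 → Jan 31, 1599 (end of Jan, 31 days; 365 left).
−31 → Dec 31, 1598 (end of Dec, 31 days; 334 left).
−31 → Nov 30, 1598 (end of Nov, 30 days; 303 left).
−30 → Oct 31, 1598 (end of Oct, 31 days; 273 left).
−31 → Sep 30, 1598 (end of Sep, 30 days; 242 left).
−30 → Aug 31, 1598 (end of Aug, 31 days; 212 left).
−31 → Jul 31, 1598 (end of Jul, 31 days; 181 left).
−31 → Jun 30, 1598 (end of Jun, 30 days; 150 left).
−30 → May 31, 1598 (end of May, 31 days; 120 left).
−31 → Apr 30, 1598 (end of Apr, 30 days; 89 left).
−30 → Mar 31, 1598 (end of Mar, 31 days; 59 left).
−31 → Feb 28, 1598 (end of Feb, 28 days; 28 left).
−28 → Jan 31, 1598 (end of Jan, 31 days; 0 left).

January 31, 1598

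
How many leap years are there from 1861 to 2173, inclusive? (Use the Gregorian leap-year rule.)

76

Multiples of 4 in [1861,2173]: 78.
Of those, multiples of 100: 3 (not leap unless ÷400).
Multiples of 400: 1.
Leap years = 78 − 3 + 1 = 76.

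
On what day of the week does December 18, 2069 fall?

Doomsday rule: the anchor day for the 2000s is Tuesday. For year 69: 69÷12 = 5 r 9, and 9÷4 = 2, so 5+9+2 = 16.
Tuesday + 16 ≡ Thursday — that's 2069's doomsday.
In December the doomsday date is Dec 12.
Dec 18 is 6 days after Dec 12; 6 mod 7 = 6, so Thursday + 6 = Wednesday.

Wednesday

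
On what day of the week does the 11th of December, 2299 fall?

Monday

Doomsday rule: the anchor day for the 2200s is Friday. For year 99: 99÷12 = 8 r 3, and 3÷4 = 0, so 8+3+0 = 11.
Friday + 11 ≡ Tuesday — that's 2299's doomsday.
In December the doomsday date is Dec 12.
Dec 11 is 1 day before Dec 12; 1 mod 7 = 1, so Tuesday − 1 = Monday.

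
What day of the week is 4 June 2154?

January 1, 2154 is a Tuesday.
Jan 1, 2154 → Feb 1, 2154: 31 days (January has 31).
Feb 1, 2154 → Mar 1, 2154: 28 days (February has 28).
Mar 1, 2154 → Apr 1, 2154: 31 days (March has 31).
Apr 1, 2154 → May 1, 2154: 30 days (April has 30).
May 1, 2154 → Jun 1, 2154: 31 days (May has 31).
Jun 1, 2154 → Jun 4, 2154: 3 days.
Total: 154 days.
154 mod 7 = 0, so Tuesday + 0 = Tuesday.

Tuesday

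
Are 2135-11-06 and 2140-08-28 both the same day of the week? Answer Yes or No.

From Nov 6, 2135 to Aug 28, 2140 is 1757 days.
1757 mod 7 = 0, so they are the same weekday.
(Nov 6, 2135 is a Sunday; Aug 28, 2140 is a Sunday.)

Yes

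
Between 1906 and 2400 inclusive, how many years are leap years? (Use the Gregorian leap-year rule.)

Multiples of 4 in [1906,2400]: 124.
Of those, multiples of 100: 5 (not leap unless ÷400).
Multiples of 400: 2.
Leap years = 124 − 5 + 2 = 121.

121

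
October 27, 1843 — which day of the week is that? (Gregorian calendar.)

Doomsday rule: the anchor day for the 1800s is Friday. For year 43: 43÷12 = 3 r 7, and 7÷4 = 1, so 3+7+1 = 11.
Friday + 11 ≡ Tuesday — that's 1843's doomsday.
In October the doomsday date is Oct 10.
Oct 27 is 17 days after Oct 10; 17 mod 7 = 3, so Tuesday + 3 = Friday.

Friday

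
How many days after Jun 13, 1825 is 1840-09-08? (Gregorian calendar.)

5566

Jun 13, 1825 → Jun 13, 1826: 365 days.
Jun 13, 1826 → Jun 13, 1827: 365 days.
Jun 13, 1827 → Jun 13, 1828: 366 days (Feb 29, 1828 is in that span).
Jun 13, 1828 → Jun 13, 1829: 365 days.
Jun 13, 1829 → Jun 13, 1830: 365 days.
Jun 13, 1830 → Jun 13, 1831: 365 days.
Jun 13, 1831 → Jun 13, 1832: 366 days (Feb 29, 1832 is in that span).
Jun 13, 1832 → Jun 13, 1833: 365 days.
Jun 13, 1833 → Jun 13, 1834: 365 days.
Jun 13, 1834 → Jun 13, 1835: 365 days.
Jun 13, 1835 → Jun 13, 1836: 366 days (Feb 29, 1836 is in that span).
Jun 13, 1836 → Jun 13, 1837: 365 days.
Jun 13, 1837 → Jun 13, 1838: 365 days.
Jun 13, 1838 → Jun 13, 1839: 365 days.
Jun 13, 1839 → Jun 13, 1840: 366 days (Feb 29, 1840 is in that span).
Jun 13, 1840 → Jul 13, 1840: 30 days (June has 30).
Jul 13, 1840 → Aug 13, 1840: 31 days (July has 31).
Aug 13, 1840 → Sep 8, 1840: 26 days.
Total: 5566 days.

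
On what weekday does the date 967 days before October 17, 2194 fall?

Thursday

First find the weekday of Oct 17, 2194. Doomsday rule: the anchor day for the 2100s is Sunday. For year 94: 94÷12 = 7 r 10, and 10÷4 = 2, so 7+10+2 = 19.
Sunday + 19 ≡ Friday — that's 2194's doomsday.
In October the doomsday date is Oct 10.
Oct 17 is 7 days after Oct 10; 7 mod 7 = 0, so Friday + 0 = Friday.
967 mod 7 = 1, so 967 days before a Friday is Friday − 1 = Thursday.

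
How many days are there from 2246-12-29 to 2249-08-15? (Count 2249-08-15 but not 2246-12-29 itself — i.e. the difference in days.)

960

Dec 29, 2246 → Dec 29, 2247: 365 days.
Dec 29, 2247 → Dec 29, 2248: 366 days (Feb 29, 2248 is in that span).
Dec 29, 2248 → Jan 29, 2249: 31 days (December has 31).
Jan 29, 2249 → Feb 28, 2249: 30 days (January has 31).
Feb 28, 2249 → Mar 28, 2249: 28 days (February has 28).
Mar 28, 2249 → Apr 28, 2249: 31 days (March has 31).
Apr 28, 2249 → May 28, 2249: 30 days (April has 30).
May 28, 2249 → Jun 28, 2249: 31 days (May has 31).
Jun 28, 2249 → Jul 28, 2249: 30 days (June has 30).
Jul 28, 2249 → Aug 15, 2249: 18 days.
Total: 960 days.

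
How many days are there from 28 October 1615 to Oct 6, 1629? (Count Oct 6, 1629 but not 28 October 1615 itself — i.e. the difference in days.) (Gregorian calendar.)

5092

Oct 28, 1615 → Oct 28, 1616: 366 days (Feb 29, 1616 is in that span).
Oct 28, 1616 → Oct 28, 1617: 365 days.
Oct 28, 1617 → Oct 28, 1618: 365 days.
Oct 28, 1618 → Oct 28, 1619: 365 days.
Oct 28, 1619 → Oct 28, 1620: 366 days (Feb 29, 1620 is in that span).
Oct 28, 1620 → Oct 28, 1621: 365 days.
Oct 28, 1621 → Oct 28, 1622: 365 days.
Oct 28, 1622 → Oct 28, 1623: 365 days.
Oct 28, 1623 → Oct 28, 1624: 366 days (Feb 29, 1624 is in that span).
Oct 28, 1624 → Oct 28, 1625: 365 days.
Oct 28, 1625 → Oct 28, 1626: 365 days.
Oct 28, 1626 → Oct 28, 1627: 365 days.
Oct 28, 1627 → Oct 28, 1628: 366 days (Feb 29, 1628 is in that span).
Oct 28, 1628 → Nov 28, 1628: 31 days (October has 31).
Nov 28, 1628 → Dec 28, 1628: 30 days (November has 30).
Dec 28, 1628 → Jan 28, 1629: 31 days (December has 31).
Jan 28, 1629 → Feb 28, 1629: 31 days (January has 31).
Feb 28, 1629 → Mar 28, 1629: 28 days (February has 28).
Mar 28, 1629 → Apr 28, 1629: 31 days (March has 31).
Apr 28, 1629 → May 28, 1629: 30 days (April has 30).
May 28, 1629 → Jun 28, 1629: 31 days (May has 31).
Jun 28, 1629 → Jul 28, 1629: 30 days (June has 30).
Jul 28, 1629 → Aug 28, 1629: 31 days (July has 31).
Aug 28, 1629 → Sep 28, 1629: 31 days (August has 31).
Sep 28, 1629 → Oct 6, 1629: 8 days.
Total: 5092 days.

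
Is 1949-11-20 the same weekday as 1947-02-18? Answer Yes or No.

No

From Feb 18, 1947 to Nov 20, 1949 is 1006 days.
1006 mod 7 = 5, so they are different weekdays.
(Feb 18, 1947 is a Tuesday; Nov 20, 1949 is a Sunday.)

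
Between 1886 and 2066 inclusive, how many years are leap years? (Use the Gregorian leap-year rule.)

Multiples of 4 in [1886,2066]: 45.
Of those, multiples of 100: 2 (not leap unless ÷400).
Multiples of 400: 1.
Leap years = 45 − 2 + 1 = 44.

44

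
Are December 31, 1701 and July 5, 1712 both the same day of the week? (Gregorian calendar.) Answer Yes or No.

No

From Dec 31, 1701 to Jul 5, 1712 is 3839 days.
3839 mod 7 = 3, so they are different weekdays.
(Dec 31, 1701 is a Saturday; Jul 5, 1712 is a Tuesday.)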